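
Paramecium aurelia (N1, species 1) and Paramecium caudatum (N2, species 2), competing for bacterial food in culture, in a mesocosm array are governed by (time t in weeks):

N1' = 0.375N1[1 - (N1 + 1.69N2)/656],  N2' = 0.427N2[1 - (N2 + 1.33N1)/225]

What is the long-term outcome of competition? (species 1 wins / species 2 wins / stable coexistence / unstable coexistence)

species 1 excludes species 2

Compare the nullcline intercepts: K1/α12 = 656/1.69 = 388 > K2 = 225; K2/α21 = 225/1.33 = 169 < K1 = 656.
Since the inequalities point opposite ways, species 1 can invade but species 2 cannot.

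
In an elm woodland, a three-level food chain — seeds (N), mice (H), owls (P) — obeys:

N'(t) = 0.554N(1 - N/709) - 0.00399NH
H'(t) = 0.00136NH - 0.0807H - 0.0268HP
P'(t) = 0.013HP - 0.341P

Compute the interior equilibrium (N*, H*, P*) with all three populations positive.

From dP/dt = 0: 0.013H* = 0.341, so H* = 26.2.
From dN/dt = 0: 0.554(1 - N*/709) = 0.00399·26.2, giving N* = 709·(1 - 0.189) = 575.
From dH/dt = 0: 0.00136·575 - 0.0807 = 0.0268P*, so P* = 0.701/0.0268 = 26.2.

N* ≈ 575, H* ≈ 26.2, P* ≈ 26.2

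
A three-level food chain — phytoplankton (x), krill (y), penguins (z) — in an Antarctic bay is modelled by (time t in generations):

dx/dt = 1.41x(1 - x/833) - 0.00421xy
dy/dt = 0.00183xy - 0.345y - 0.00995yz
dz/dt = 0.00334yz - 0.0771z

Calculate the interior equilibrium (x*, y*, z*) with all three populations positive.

x* ≈ 776, y* ≈ 23.1, z* ≈ 108

From dz/dt = 0: 0.00334y* = 0.0771, so y* = 23.1.
From dx/dt = 0: 1.41(1 - x*/833) = 0.00421·23.1, giving x* = 833·(1 - 0.0689) = 776.
From dy/dt = 0: 0.00183·776 - 0.345 = 0.00995z*, so z* = 1.07/0.00995 = 108.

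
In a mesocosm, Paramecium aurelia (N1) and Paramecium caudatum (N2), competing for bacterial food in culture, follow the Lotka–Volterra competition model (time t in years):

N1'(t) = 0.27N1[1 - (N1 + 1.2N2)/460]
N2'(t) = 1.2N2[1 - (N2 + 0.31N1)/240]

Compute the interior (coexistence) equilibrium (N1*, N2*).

Setting both brackets to zero gives the nullclines N1 + 1.2N2 = 460 and 0.31N1 + N2 = 240.
Substituting N2 = 240 - 0.31N1 into the first: N1(1 - 1.2·0.31) = 460 - 1.2·240.
So N1* = 172/0.628 = 274, and then N2* = 240 - 0.31·274 = 155.

N1* ≈ 274, N2* ≈ 155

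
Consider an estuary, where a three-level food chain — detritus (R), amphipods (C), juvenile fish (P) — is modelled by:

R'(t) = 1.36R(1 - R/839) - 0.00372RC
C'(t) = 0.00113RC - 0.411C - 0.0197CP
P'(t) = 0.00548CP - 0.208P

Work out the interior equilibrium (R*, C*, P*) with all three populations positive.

R* ≈ 752, C* ≈ 38, P* ≈ 22.3

From dP/dt = 0: 0.00548C* = 0.208, so C* = 38.
From dR/dt = 0: 1.36(1 - R*/839) = 0.00372·38, giving R* = 839·(1 - 0.104) = 752.
From dC/dt = 0: 0.00113·752 - 0.411 = 0.0197P*, so P* = 0.439/0.0197 = 22.3.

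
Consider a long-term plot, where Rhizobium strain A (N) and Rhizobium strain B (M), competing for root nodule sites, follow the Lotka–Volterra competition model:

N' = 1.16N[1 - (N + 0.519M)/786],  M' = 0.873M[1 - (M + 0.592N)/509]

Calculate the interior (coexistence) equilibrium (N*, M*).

N* ≈ 753, M* ≈ 63.1

Setting both brackets to zero gives the nullclines N + 0.519M = 786 and 0.592N + M = 509.
Substituting M = 509 - 0.592N into the first: N(1 - 0.519·0.592) = 786 - 0.519·509.
So N* = 522/0.693 = 753, and then M* = 509 - 0.592·753 = 63.1.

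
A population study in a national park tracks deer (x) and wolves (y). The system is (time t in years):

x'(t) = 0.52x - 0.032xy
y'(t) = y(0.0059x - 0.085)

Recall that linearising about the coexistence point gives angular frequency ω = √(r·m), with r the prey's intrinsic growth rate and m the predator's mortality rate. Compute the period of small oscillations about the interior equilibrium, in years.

Here r = 0.52 and m = 0.085, so r·m = 0.0442.
ω = √0.0442 = 0.21 per year, hence T = 2π/ω ≈ 29.9 years.

T ≈ 29.9 years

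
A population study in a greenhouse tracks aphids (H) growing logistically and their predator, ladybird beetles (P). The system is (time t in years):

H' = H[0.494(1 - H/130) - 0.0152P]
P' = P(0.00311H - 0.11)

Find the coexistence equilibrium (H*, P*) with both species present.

H* ≈ 35.4, P* ≈ 23.7

From dP/dt = 0 with P > 0: 0.00311H* = 0.11, so H* = 35.4.
Substitute into dH/dt = 0: 0.494(1 - 35.4/130) = 0.0152P*.
The bracket is 0.728, giving P* = 0.36/0.0152 = 23.7.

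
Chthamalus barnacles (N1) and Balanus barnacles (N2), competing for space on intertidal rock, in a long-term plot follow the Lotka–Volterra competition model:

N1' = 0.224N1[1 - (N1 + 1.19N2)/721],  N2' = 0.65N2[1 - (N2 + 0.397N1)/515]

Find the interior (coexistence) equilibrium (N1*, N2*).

N1* ≈ 205, N2* ≈ 434

Setting both brackets to zero gives the nullclines N1 + 1.19N2 = 721 and 0.397N1 + N2 = 515.
Substituting N2 = 515 - 0.397N1 into the first: N1(1 - 1.19·0.397) = 721 - 1.19·515.
So N1* = 108/0.528 = 205, and then N2* = 515 - 0.397·205 = 434.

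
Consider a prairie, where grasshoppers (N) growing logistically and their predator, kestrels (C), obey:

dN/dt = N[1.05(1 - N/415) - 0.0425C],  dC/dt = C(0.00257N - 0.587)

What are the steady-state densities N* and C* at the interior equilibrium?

From dC/dt = 0 with C > 0: 0.00257N* = 0.587, so N* = 228.
Substitute into dN/dt = 0: 1.05(1 - 228/415) = 0.0425C*.
The bracket is 0.45, giving C* = 0.472/0.0425 = 11.1.

N* ≈ 228, C* ≈ 11.1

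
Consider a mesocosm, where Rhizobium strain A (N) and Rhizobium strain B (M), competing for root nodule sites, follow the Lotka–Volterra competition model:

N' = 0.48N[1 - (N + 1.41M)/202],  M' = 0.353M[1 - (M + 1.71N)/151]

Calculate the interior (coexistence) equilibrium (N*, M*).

N* ≈ 7.73, M* ≈ 138

Setting both brackets to zero gives the nullclines N + 1.41M = 202 and 1.71N + M = 151.
Substituting M = 151 - 1.71N into the first: N(1 - 1.41·1.71) = 202 - 1.41·151.
So N* = -10.9/-1.41 = 7.73, and then M* = 151 - 1.71·7.73 = 138.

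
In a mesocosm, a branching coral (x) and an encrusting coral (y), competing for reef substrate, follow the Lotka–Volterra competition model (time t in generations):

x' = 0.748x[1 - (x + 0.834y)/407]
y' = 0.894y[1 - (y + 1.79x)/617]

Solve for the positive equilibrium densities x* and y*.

x* ≈ 218, y* ≈ 226

Setting both brackets to zero gives the nullclines x + 0.834y = 407 and 1.79x + y = 617.
Substituting y = 617 - 1.79x into the first: x(1 - 0.834·1.79) = 407 - 0.834·617.
So x* = -108/-0.493 = 218, and then y* = 617 - 1.79·218 = 226.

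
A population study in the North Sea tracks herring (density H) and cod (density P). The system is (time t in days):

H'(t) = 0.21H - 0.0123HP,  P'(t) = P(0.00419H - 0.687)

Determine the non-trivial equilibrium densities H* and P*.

H* ≈ 164, P* ≈ 17.1

Set dP/dt = 0 with P > 0: 0.00419H - 0.687 = 0, so H* = 0.687/0.00419 = 164.
Set dH/dt = 0 with H > 0: 0.21 - 0.0123P = 0, so P* = 0.21/0.0123 = 17.1.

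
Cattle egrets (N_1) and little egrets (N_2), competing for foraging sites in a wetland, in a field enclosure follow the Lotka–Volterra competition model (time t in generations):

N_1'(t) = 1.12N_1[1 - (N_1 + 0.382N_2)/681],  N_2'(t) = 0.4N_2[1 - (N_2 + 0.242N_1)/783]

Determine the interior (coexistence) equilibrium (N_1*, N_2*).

Setting both brackets to zero gives the nullclines N_1 + 0.382N_2 = 681 and 0.242N_1 + N_2 = 783.
Substituting N_2 = 783 - 0.242N_1 into the first: N_1(1 - 0.382·0.242) = 681 - 0.382·783.
So N_1* = 382/0.908 = 421, and then N_2* = 783 - 0.242·421 = 681.

N_1* ≈ 421, N_2* ≈ 681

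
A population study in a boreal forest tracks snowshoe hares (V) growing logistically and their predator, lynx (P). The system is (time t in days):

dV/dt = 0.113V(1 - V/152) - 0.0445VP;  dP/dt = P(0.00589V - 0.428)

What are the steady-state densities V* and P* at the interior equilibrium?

From dP/dt = 0 with P > 0: 0.00589V* = 0.428, so V* = 72.7.
Substitute into dV/dt = 0: 0.113(1 - 72.7/152) = 0.0445P*.
The bracket is 0.522, giving P* = 0.059/0.0445 = 1.33.

V* ≈ 72.7, P* ≈ 1.33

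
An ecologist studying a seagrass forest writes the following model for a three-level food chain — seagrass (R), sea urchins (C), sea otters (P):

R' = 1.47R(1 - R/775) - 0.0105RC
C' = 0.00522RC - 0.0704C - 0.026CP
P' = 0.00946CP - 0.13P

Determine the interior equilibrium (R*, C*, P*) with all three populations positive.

R* ≈ 699, C* ≈ 13.7, P* ≈ 138

From dP/dt = 0: 0.00946C* = 0.13, so C* = 13.7.
From dR/dt = 0: 1.47(1 - R*/775) = 0.0105·13.7, giving R* = 775·(1 - 0.0982) = 699.
From dC/dt = 0: 0.00522·699 - 0.0704 = 0.026P*, so P* = 3.58/0.026 = 138.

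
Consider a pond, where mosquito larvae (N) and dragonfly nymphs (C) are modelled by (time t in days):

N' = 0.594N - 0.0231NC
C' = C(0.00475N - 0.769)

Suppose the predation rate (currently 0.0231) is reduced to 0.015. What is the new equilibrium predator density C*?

C* ≈ 39.6

At the interior fixed point, setting dN/dt = 0 with N > 0 fixes C* = (prey growth rate)/(NC coefficient) — independent of the other coefficients.
With the change, C* = 0.594/0.015 = 39.6; it rises from 25.7.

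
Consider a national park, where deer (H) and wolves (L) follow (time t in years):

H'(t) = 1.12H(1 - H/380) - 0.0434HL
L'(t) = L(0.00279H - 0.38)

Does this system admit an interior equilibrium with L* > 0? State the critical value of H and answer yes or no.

Threshold H = 136; K > 136, so yes, the predator persists.

The predator equation gives dL/dt > 0 only when H > 0.38/0.00279 = 136.
Without the predator, H → K = 380. Since 380 > 136, the predator can invade and persist.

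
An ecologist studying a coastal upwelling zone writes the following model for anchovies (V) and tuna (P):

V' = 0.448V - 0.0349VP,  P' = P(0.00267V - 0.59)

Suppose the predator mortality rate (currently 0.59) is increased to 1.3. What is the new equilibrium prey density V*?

At the interior fixed point, setting dP/dt = 0 with P > 0 fixes V* = (predator death rate)/(VP coefficient) — independent of the other coefficients.
With the change, V* = 1.3/0.00267 = 487; it rises from 221.

V* ≈ 487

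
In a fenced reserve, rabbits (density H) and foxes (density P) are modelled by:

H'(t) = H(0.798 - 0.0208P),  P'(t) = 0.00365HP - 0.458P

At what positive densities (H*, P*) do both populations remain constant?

Set dP/dt = 0 with P > 0: 0.00365H - 0.458 = 0, so H* = 0.458/0.00365 = 125.
Set dH/dt = 0 with H > 0: 0.798 - 0.0208P = 0, so P* = 0.798/0.0208 = 38.4.

H* ≈ 125, P* ≈ 38.4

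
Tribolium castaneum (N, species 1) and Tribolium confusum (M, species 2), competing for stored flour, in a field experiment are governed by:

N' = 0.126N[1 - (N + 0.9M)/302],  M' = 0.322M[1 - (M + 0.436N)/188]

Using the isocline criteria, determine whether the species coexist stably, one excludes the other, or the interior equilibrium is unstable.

Compare the nullcline intercepts: K1/α12 = 302/0.9 = 336 > K2 = 188; K2/α21 = 188/0.436 = 431 > K1 = 302.
Since both inequalities hold, each species can invade when rare, so the interior equilibrium is stable.

stable coexistence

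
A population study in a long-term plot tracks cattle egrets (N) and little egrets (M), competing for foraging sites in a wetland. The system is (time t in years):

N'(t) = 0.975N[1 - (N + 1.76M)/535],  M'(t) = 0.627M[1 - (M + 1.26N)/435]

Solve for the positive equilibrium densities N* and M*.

N* ≈ 189, M* ≈ 196

Setting both brackets to zero gives the nullclines N + 1.76M = 535 and 1.26N + M = 435.
Substituting M = 435 - 1.26N into the first: N(1 - 1.76·1.26) = 535 - 1.76·435.
So N* = -231/-1.22 = 189, and then M* = 435 - 1.26·189 = 196.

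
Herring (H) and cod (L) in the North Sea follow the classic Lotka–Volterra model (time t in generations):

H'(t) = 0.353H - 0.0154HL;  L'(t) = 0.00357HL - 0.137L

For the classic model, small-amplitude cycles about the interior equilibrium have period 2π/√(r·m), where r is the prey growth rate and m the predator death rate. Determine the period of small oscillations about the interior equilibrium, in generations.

Here r = 0.353 and m = 0.137, so r·m = 0.0484.
ω = √0.0484 = 0.22 per generation, hence T = 2π/ω ≈ 28.6 generations.

T ≈ 28.6 generations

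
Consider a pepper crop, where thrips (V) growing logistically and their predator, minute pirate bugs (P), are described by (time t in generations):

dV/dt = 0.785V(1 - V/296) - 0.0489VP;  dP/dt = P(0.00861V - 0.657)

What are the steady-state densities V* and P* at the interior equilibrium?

From dP/dt = 0 with P > 0: 0.00861V* = 0.657, so V* = 76.3.
Substitute into dV/dt = 0: 0.785(1 - 76.3/296) = 0.0489P*.
The bracket is 0.742, giving P* = 0.583/0.0489 = 11.9.

V* ≈ 76.3, P* ≈ 11.9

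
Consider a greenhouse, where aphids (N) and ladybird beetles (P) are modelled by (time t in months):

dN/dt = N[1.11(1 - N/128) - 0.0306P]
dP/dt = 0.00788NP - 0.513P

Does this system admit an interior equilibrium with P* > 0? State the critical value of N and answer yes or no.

Threshold N = 65.1; K > 65.1, so yes, the predator persists.

The predator equation gives dP/dt > 0 only when N > 0.513/0.00788 = 65.1.
Without the predator, N → K = 128. Since 128 > 65.1, the predator can invade and persist.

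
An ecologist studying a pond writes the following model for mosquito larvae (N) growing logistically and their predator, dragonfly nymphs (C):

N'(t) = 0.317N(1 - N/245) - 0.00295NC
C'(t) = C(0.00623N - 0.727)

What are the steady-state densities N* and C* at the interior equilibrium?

From dC/dt = 0 with C > 0: 0.00623N* = 0.727, so N* = 117.
Substitute into dN/dt = 0: 0.317(1 - 117/245) = 0.00295C*.
The bracket is 0.524, giving C* = 0.166/0.00295 = 56.3.

N* ≈ 117, C* ≈ 56.3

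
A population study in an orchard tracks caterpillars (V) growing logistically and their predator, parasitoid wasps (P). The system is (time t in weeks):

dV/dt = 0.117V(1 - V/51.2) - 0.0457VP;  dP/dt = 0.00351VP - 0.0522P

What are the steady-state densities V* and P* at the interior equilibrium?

V* ≈ 14.9, P* ≈ 1.82

From dP/dt = 0 with P > 0: 0.00351V* = 0.0522, so V* = 14.9.
Substitute into dV/dt = 0: 0.117(1 - 14.9/51.2) = 0.0457P*.
The bracket is 0.71, giving P* = 0.083/0.0457 = 1.82.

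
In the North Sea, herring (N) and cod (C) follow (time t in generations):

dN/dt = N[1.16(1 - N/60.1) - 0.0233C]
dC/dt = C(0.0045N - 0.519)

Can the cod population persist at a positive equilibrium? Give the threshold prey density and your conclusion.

Threshold N = 115; K < 115, so no, the predator goes extinct.

The predator equation gives dC/dt > 0 only when N > 0.519/0.0045 = 115.
Without the predator, N → K = 60.1. Since 60.1 < 115, the predator cannot invade.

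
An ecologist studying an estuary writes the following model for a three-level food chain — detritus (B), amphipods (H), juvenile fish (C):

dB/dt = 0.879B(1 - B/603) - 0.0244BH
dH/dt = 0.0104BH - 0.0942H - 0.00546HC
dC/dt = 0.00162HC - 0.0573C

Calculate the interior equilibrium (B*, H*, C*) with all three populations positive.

From dC/dt = 0: 0.00162H* = 0.0573, so H* = 35.4.
From dB/dt = 0: 0.879(1 - B*/603) = 0.0244·35.4, giving B* = 603·(1 - 0.982) = 11.
From dH/dt = 0: 0.0104·11 - 0.0942 = 0.00546C*, so C* = 0.0197/0.00546 = 3.61.

B* ≈ 11, H* ≈ 35.4, C* ≈ 3.61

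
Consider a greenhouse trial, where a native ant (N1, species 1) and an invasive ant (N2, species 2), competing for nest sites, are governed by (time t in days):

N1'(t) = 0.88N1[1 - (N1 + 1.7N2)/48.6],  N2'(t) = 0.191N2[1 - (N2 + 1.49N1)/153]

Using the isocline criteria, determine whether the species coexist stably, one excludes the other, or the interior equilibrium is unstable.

species 2 excludes species 1

Compare the nullcline intercepts: K1/α12 = 48.6/1.7 = 28.6 < K2 = 153; K2/α21 = 153/1.49 = 103 > K1 = 48.6.
Since the inequalities point opposite ways, species 2 can invade but species 1 cannot.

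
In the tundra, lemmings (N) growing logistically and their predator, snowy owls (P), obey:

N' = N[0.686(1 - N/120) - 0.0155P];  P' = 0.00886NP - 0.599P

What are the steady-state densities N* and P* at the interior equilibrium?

From dP/dt = 0 with P > 0: 0.00886N* = 0.599, so N* = 67.6.
Substitute into dN/dt = 0: 0.686(1 - 67.6/120) = 0.0155P*.
The bracket is 0.437, giving P* = 0.3/0.0155 = 19.3.

N* ≈ 67.6, P* ≈ 19.3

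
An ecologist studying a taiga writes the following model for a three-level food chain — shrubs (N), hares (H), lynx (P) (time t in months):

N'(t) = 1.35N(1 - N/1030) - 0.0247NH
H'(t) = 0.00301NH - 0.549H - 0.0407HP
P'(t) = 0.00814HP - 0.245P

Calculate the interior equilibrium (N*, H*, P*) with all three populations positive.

From dP/dt = 0: 0.00814H* = 0.245, so H* = 30.1.
From dN/dt = 0: 1.35(1 - N*/1030) = 0.0247·30.1, giving N* = 1030·(1 - 0.551) = 463.
From dH/dt = 0: 0.00301·463 - 0.549 = 0.0407P*, so P* = 0.844/0.0407 = 20.7.

N* ≈ 463, H* ≈ 30.1, P* ≈ 20.7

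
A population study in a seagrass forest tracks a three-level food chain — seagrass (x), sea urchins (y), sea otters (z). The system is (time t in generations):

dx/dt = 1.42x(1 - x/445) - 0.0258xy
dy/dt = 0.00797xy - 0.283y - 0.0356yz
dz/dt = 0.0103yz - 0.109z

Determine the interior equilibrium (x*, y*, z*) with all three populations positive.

From dz/dt = 0: 0.0103y* = 0.109, so y* = 10.6.
From dx/dt = 0: 1.42(1 - x*/445) = 0.0258·10.6, giving x* = 445·(1 - 0.192) = 359.
From dy/dt = 0: 0.00797·359 - 0.283 = 0.0356z*, so z* = 2.58/0.0356 = 72.5.

x* ≈ 359, y* ≈ 10.6, z* ≈ 72.5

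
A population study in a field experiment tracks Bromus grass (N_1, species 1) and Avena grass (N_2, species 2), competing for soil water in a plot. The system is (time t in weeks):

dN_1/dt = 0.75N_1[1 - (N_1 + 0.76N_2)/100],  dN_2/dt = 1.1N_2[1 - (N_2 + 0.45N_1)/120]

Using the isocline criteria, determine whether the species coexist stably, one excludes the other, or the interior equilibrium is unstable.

Compare the nullcline intercepts: K1/α12 = 100/0.76 = 132 > K2 = 120; K2/α21 = 120/0.45 = 267 > K1 = 100.
Since both inequalities hold, each species can invade when rare, so the interior equilibrium is stable.

stable coexistence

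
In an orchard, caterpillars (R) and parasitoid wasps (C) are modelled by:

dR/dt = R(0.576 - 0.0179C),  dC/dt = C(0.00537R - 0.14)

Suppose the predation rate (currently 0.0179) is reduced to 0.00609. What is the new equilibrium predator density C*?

C* ≈ 94.6

At the interior fixed point, setting dR/dt = 0 with R > 0 fixes C* = (prey growth rate)/(RC coefficient) — independent of the other coefficients.
With the change, C* = 0.576/0.00609 = 94.6; it rises from 32.2.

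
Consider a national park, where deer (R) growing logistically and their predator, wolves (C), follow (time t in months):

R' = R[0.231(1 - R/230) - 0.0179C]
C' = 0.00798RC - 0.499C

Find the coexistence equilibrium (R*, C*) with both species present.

From dC/dt = 0 with C > 0: 0.00798R* = 0.499, so R* = 62.5.
Substitute into dR/dt = 0: 0.231(1 - 62.5/230) = 0.0179C*.
The bracket is 0.728, giving C* = 0.168/0.0179 = 9.4.

R* ≈ 62.5, C* ≈ 9.4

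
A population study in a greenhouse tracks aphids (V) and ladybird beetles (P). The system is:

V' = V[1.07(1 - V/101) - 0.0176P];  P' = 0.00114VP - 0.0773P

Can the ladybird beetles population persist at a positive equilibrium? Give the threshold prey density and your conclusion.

The predator equation gives dP/dt > 0 only when V > 0.0773/0.00114 = 67.8.
Without the predator, V → K = 101. Since 101 > 67.8, the predator can invade and persist.

Threshold V = 67.8; K > 67.8, so yes, the predator persists.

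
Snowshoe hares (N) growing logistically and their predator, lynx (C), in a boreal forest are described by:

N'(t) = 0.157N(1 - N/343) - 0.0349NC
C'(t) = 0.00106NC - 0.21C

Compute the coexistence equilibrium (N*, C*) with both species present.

From dC/dt = 0 with C > 0: 0.00106N* = 0.21, so N* = 198.
Substitute into dN/dt = 0: 0.157(1 - 198/343) = 0.0349C*.
The bracket is 0.422, giving C* = 0.0663/0.0349 = 1.9.

N* ≈ 198, C* ≈ 1.9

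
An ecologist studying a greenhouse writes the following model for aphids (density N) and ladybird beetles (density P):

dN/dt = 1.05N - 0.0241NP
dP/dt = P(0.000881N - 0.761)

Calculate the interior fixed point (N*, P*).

N* ≈ 864, P* ≈ 43.6

Set dP/dt = 0 with P > 0: 0.000881N - 0.761 = 0, so N* = 0.761/0.000881 = 864.
Set dN/dt = 0 with N > 0: 1.05 - 0.0241P = 0, so P* = 1.05/0.0241 = 43.6.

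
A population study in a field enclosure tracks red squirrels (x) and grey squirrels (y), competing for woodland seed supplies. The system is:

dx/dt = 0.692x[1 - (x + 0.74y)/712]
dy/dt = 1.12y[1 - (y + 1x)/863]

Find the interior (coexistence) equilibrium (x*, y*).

Setting both brackets to zero gives the nullclines x + 0.74y = 712 and 1x + y = 863.
Substituting y = 863 - 1x into the first: x(1 - 0.74·1) = 712 - 0.74·863.
So x* = 73.4/0.26 = 282, and then y* = 863 - 1·282 = 581.

x* ≈ 282, y* ≈ 581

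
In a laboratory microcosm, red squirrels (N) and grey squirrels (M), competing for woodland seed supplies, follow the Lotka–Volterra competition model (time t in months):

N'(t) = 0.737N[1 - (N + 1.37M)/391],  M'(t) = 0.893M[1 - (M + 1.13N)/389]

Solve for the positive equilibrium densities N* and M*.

Setting both brackets to zero gives the nullclines N + 1.37M = 391 and 1.13N + M = 389.
Substituting M = 389 - 1.13N into the first: N(1 - 1.37·1.13) = 391 - 1.37·389.
So N* = -142/-0.548 = 259, and then M* = 389 - 1.13·259 = 96.4.

N* ≈ 259, M* ≈ 96.4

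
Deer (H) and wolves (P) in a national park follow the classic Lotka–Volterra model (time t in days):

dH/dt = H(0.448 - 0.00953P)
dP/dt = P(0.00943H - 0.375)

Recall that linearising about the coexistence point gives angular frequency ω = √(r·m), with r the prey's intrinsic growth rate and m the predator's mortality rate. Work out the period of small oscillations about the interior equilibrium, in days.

Here r = 0.448 and m = 0.375, so r·m = 0.168.
ω = √0.168 = 0.41 per day, hence T = 2π/ω ≈ 15.3 days.

T ≈ 15.3 days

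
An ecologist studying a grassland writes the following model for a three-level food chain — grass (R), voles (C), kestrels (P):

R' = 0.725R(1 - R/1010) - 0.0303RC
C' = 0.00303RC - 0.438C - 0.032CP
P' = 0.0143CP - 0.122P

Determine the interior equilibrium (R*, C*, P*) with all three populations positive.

R* ≈ 650, C* ≈ 8.53, P* ≈ 47.8

From dP/dt = 0: 0.0143C* = 0.122, so C* = 8.53.
From dR/dt = 0: 0.725(1 - R*/1010) = 0.0303·8.53, giving R* = 1010·(1 - 0.357) = 650.
From dC/dt = 0: 0.00303·650 - 0.438 = 0.032P*, so P* = 1.53/0.032 = 47.8.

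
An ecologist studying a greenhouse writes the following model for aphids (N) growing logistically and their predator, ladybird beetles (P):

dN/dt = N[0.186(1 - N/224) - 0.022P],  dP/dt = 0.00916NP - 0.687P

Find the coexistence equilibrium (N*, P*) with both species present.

N* ≈ 75, P* ≈ 5.62

From dP/dt = 0 with P > 0: 0.00916N* = 0.687, so N* = 75.
Substitute into dN/dt = 0: 0.186(1 - 75/224) = 0.022P*.
The bracket is 0.665, giving P* = 0.124/0.022 = 5.62.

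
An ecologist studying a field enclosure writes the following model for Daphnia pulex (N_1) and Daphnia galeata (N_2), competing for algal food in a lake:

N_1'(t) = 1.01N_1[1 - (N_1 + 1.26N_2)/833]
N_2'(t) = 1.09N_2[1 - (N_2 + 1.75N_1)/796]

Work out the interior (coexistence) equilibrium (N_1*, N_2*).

N_1* ≈ 141, N_2* ≈ 549

Setting both brackets to zero gives the nullclines N_1 + 1.26N_2 = 833 and 1.75N_1 + N_2 = 796.
Substituting N_2 = 796 - 1.75N_1 into the first: N_1(1 - 1.26·1.75) = 833 - 1.26·796.
So N_1* = -170/-1.21 = 141, and then N_2* = 796 - 1.75·141 = 549.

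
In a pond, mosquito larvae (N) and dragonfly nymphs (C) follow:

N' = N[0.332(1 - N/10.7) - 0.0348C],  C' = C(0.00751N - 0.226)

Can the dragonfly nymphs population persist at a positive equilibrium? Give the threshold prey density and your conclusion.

Threshold N = 30.1; K < 30.1, so no, the predator goes extinct.

The predator equation gives dC/dt > 0 only when N > 0.226/0.00751 = 30.1.
Without the predator, N → K = 10.7. Since 10.7 < 30.1, the predator cannot invade.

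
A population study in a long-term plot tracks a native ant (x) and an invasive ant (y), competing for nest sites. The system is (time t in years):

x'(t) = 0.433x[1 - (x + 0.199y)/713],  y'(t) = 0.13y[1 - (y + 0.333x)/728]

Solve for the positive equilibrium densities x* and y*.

Setting both brackets to zero gives the nullclines x + 0.199y = 713 and 0.333x + y = 728.
Substituting y = 728 - 0.333x into the first: x(1 - 0.199·0.333) = 713 - 0.199·728.
So x* = 568/0.934 = 608, and then y* = 728 - 0.333·608 = 525.

x* ≈ 608, y* ≈ 525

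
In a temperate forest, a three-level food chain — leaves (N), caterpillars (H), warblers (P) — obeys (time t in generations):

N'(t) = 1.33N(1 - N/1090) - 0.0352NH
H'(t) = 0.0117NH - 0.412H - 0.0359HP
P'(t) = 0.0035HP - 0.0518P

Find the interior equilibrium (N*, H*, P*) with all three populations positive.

N* ≈ 663, H* ≈ 14.8, P* ≈ 205

From dP/dt = 0: 0.0035H* = 0.0518, so H* = 14.8.
From dN/dt = 0: 1.33(1 - N*/1090) = 0.0352·14.8, giving N* = 1090·(1 - 0.392) = 663.
From dH/dt = 0: 0.0117·663 - 0.412 = 0.0359P*, so P* = 7.35/0.0359 = 205.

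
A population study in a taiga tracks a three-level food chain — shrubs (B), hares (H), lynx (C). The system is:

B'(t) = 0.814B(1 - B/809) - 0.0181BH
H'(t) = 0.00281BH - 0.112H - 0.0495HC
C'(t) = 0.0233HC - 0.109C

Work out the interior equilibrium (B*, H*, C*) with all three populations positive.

From dC/dt = 0: 0.0233H* = 0.109, so H* = 4.68.
From dB/dt = 0: 0.814(1 - B*/809) = 0.0181·4.68, giving B* = 809·(1 - 0.104) = 725.
From dH/dt = 0: 0.00281·725 - 0.112 = 0.0495C*, so C* = 1.92/0.0495 = 38.9.

B* ≈ 725, H* ≈ 4.68, C* ≈ 38.9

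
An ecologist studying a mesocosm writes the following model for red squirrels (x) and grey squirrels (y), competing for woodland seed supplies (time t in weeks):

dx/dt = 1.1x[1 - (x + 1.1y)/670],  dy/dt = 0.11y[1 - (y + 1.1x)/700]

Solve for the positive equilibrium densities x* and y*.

Setting both brackets to zero gives the nullclines x + 1.1y = 670 and 1.1x + y = 700.
Substituting y = 700 - 1.1x into the first: x(1 - 1.1·1.1) = 670 - 1.1·700.
So x* = -100/-0.21 = 476, and then y* = 700 - 1.1·476 = 176.

x* ≈ 476, y* ≈ 176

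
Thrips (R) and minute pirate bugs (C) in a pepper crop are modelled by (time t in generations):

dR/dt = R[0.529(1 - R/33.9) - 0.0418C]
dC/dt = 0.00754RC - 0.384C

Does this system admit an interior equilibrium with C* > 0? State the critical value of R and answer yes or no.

Threshold R = 50.9; K < 50.9, so no, the predator goes extinct.

The predator equation gives dC/dt > 0 only when R > 0.384/0.00754 = 50.9.
Without the predator, R → K = 33.9. Since 33.9 < 50.9, the predator cannot invade.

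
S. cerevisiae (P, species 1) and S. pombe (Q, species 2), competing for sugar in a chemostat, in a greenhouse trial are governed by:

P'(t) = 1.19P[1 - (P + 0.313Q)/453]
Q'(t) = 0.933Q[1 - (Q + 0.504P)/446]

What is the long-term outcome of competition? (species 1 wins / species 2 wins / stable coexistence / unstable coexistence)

stable coexistence

Compare the nullcline intercepts: K1/α12 = 453/0.313 = 1450 > K2 = 446; K2/α21 = 446/0.504 = 885 > K1 = 453.
Since both inequalities hold, each species can invade when rare, so the interior equilibrium is stable.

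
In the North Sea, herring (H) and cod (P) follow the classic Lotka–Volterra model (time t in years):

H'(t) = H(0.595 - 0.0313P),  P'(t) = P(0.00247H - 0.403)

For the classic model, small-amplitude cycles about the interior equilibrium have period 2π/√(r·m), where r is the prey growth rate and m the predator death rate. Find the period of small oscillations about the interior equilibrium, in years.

Here r = 0.595 and m = 0.403, so r·m = 0.24.
ω = √0.24 = 0.49 per year, hence T = 2π/ω ≈ 12.8 years.

T ≈ 12.8 years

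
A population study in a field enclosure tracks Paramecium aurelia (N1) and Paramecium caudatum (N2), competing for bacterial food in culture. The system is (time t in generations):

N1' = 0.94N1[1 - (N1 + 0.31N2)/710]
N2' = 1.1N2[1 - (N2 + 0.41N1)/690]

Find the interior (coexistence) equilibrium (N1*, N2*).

N1* ≈ 568, N2* ≈ 457

Setting both brackets to zero gives the nullclines N1 + 0.31N2 = 710 and 0.41N1 + N2 = 690.
Substituting N2 = 690 - 0.41N1 into the first: N1(1 - 0.31·0.41) = 710 - 0.31·690.
So N1* = 496/0.873 = 568, and then N2* = 690 - 0.41·568 = 457.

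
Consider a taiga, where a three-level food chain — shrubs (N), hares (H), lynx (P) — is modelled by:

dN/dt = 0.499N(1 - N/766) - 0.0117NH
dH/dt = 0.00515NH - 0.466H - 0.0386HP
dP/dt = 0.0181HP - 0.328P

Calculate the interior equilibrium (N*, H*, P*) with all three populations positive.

N* ≈ 441, H* ≈ 18.1, P* ≈ 46.7

From dP/dt = 0: 0.0181H* = 0.328, so H* = 18.1.
From dN/dt = 0: 0.499(1 - N*/766) = 0.0117·18.1, giving N* = 766·(1 - 0.425) = 441.
From dH/dt = 0: 0.00515·441 - 0.466 = 0.0386P*, so P* = 1.8/0.0386 = 46.7.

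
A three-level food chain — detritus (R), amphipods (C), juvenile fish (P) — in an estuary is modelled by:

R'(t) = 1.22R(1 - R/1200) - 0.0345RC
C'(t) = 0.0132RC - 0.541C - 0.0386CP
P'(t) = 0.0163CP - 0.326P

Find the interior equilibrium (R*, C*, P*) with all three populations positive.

From dP/dt = 0: 0.0163C* = 0.326, so C* = 20.
From dR/dt = 0: 1.22(1 - R*/1200) = 0.0345·20, giving R* = 1200·(1 - 0.566) = 521.
From dC/dt = 0: 0.0132·521 - 0.541 = 0.0386P*, so P* = 6.34/0.0386 = 164.

R* ≈ 521, C* ≈ 20, P* ≈ 164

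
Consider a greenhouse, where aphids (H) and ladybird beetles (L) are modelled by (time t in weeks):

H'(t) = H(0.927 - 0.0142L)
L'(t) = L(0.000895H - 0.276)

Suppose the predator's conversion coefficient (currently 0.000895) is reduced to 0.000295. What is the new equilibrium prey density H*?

At the interior fixed point, setting dL/dt = 0 with L > 0 fixes H* = (predator death rate)/(HL coefficient) — independent of the other coefficients.
With the change, H* = 0.276/0.000295 = 936; it rises from 308.

H* ≈ 936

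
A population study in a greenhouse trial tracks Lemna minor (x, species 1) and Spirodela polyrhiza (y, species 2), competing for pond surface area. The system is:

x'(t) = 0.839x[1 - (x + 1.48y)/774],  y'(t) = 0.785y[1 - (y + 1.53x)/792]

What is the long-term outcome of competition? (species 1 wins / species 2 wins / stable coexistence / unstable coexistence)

unstable coexistence (outcome depends on initial conditions)

Compare the nullcline intercepts: K1/α12 = 774/1.48 = 523 < K2 = 792; K2/α21 = 792/1.53 = 518 < K1 = 774.
Since both are reversed, neither can invade when rare; the interior point is a saddle.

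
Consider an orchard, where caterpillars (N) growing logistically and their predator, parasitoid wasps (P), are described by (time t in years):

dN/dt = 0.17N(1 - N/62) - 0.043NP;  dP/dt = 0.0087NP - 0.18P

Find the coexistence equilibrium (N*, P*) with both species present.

N* ≈ 20.7, P* ≈ 2.63

From dP/dt = 0 with P > 0: 0.0087N* = 0.18, so N* = 20.7.
Substitute into dN/dt = 0: 0.17(1 - 20.7/62) = 0.043P*.
The bracket is 0.666, giving P* = 0.113/0.043 = 2.63.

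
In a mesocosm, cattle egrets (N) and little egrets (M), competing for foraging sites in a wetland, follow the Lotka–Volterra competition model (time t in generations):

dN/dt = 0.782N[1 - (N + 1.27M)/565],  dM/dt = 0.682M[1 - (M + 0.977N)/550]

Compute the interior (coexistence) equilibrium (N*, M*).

Setting both brackets to zero gives the nullclines N + 1.27M = 565 and 0.977N + M = 550.
Substituting M = 550 - 0.977N into the first: N(1 - 1.27·0.977) = 565 - 1.27·550.
So N* = -134/-0.241 = 554, and then M* = 550 - 0.977·554 = 8.33.

N* ≈ 554, M* ≈ 8.33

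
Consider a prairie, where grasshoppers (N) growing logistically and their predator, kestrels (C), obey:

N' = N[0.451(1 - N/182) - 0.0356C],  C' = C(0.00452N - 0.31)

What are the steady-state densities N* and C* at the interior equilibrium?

From dC/dt = 0 with C > 0: 0.00452N* = 0.31, so N* = 68.6.
Substitute into dN/dt = 0: 0.451(1 - 68.6/182) = 0.0356C*.
The bracket is 0.623, giving C* = 0.281/0.0356 = 7.89.

N* ≈ 68.6, C* ≈ 7.89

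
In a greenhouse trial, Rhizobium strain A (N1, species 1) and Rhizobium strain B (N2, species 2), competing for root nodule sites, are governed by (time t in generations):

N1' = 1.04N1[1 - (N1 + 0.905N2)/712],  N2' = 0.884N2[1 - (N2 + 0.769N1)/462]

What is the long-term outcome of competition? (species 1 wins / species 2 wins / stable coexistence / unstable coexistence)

species 1 excludes species 2

Compare the nullcline intercepts: K1/α12 = 712/0.905 = 787 > K2 = 462; K2/α21 = 462/0.769 = 601 < K1 = 712.
Since the inequalities point opposite ways, species 1 can invade but species 2 cannot.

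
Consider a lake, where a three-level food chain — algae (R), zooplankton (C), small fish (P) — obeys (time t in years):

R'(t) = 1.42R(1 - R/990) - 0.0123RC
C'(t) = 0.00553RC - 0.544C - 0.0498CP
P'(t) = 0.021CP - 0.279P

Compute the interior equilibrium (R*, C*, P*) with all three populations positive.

R* ≈ 876, C* ≈ 13.3, P* ≈ 86.4

From dP/dt = 0: 0.021C* = 0.279, so C* = 13.3.
From dR/dt = 0: 1.42(1 - R*/990) = 0.0123·13.3, giving R* = 990·(1 - 0.115) = 876.
From dC/dt = 0: 0.00553·876 - 0.544 = 0.0498P*, so P* = 4.3/0.0498 = 86.4.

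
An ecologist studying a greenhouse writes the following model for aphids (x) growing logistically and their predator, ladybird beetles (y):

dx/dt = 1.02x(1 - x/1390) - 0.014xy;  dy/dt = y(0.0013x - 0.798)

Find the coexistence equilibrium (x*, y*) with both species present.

x* ≈ 614, y* ≈ 40.7

From dy/dt = 0 with y > 0: 0.0013x* = 0.798, so x* = 614.
Substitute into dx/dt = 0: 1.02(1 - 614/1390) = 0.014y*.
The bracket is 0.558, giving y* = 0.57/0.014 = 40.7.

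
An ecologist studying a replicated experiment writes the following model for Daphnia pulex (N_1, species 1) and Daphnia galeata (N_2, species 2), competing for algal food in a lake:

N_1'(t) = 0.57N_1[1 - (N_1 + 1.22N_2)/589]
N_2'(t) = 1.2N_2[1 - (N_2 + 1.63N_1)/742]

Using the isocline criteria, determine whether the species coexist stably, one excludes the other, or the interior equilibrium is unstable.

unstable coexistence (outcome depends on initial conditions)

Compare the nullcline intercepts: K1/α12 = 589/1.22 = 483 < K2 = 742; K2/α21 = 742/1.63 = 455 < K1 = 589.
Since both are reversed, neither can invade when rare; the interior point is a saddle.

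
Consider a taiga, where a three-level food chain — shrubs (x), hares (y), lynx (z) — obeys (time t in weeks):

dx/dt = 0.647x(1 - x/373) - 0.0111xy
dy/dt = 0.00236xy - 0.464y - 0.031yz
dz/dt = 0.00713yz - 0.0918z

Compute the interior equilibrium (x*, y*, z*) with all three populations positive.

x* ≈ 291, y* ≈ 12.9, z* ≈ 7.16

From dz/dt = 0: 0.00713y* = 0.0918, so y* = 12.9.
From dx/dt = 0: 0.647(1 - x*/373) = 0.0111·12.9, giving x* = 373·(1 - 0.221) = 291.
From dy/dt = 0: 0.00236·291 - 0.464 = 0.031z*, so z* = 0.222/0.031 = 7.16.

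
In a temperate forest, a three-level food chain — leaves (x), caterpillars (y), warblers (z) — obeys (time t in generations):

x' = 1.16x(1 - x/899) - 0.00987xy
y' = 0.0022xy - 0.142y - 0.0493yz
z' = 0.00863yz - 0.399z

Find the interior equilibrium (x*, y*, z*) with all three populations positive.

From dz/dt = 0: 0.00863y* = 0.399, so y* = 46.2.
From dx/dt = 0: 1.16(1 - x*/899) = 0.00987·46.2, giving x* = 899·(1 - 0.393) = 545.
From dy/dt = 0: 0.0022·545 - 0.142 = 0.0493z*, so z* = 1.06/0.0493 = 21.5.

x* ≈ 545, y* ≈ 46.2, z* ≈ 21.5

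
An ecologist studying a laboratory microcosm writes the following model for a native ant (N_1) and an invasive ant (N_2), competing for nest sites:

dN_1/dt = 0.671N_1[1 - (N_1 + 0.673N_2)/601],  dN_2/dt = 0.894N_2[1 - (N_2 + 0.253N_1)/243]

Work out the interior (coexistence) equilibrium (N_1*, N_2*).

Setting both brackets to zero gives the nullclines N_1 + 0.673N_2 = 601 and 0.253N_1 + N_2 = 243.
Substituting N_2 = 243 - 0.253N_1 into the first: N_1(1 - 0.673·0.253) = 601 - 0.673·243.
So N_1* = 437/0.83 = 527, and then N_2* = 243 - 0.253·527 = 110.

N_1* ≈ 527, N_2* ≈ 110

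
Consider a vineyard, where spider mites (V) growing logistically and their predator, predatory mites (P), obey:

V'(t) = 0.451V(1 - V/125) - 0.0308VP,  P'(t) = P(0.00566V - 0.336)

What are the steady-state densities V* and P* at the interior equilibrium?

From dP/dt = 0 with P > 0: 0.00566V* = 0.336, so V* = 59.4.
Substitute into dV/dt = 0: 0.451(1 - 59.4/125) = 0.0308P*.
The bracket is 0.525, giving P* = 0.237/0.0308 = 7.69.

V* ≈ 59.4, P* ≈ 7.69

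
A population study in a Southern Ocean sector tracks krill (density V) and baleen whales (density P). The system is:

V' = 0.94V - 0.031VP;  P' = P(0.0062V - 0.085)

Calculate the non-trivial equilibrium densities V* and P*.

Set dP/dt = 0 with P > 0: 0.0062V - 0.085 = 0, so V* = 0.085/0.0062 = 13.7.
Set dV/dt = 0 with V > 0: 0.94 - 0.031P = 0, so P* = 0.94/0.031 = 30.3.

V* ≈ 13.7, P* ≈ 30.3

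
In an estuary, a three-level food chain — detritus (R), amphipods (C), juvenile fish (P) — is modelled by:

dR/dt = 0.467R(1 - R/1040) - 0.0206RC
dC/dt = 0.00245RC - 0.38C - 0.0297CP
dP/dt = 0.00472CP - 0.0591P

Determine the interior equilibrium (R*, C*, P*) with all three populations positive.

R* ≈ 466, C* ≈ 12.5, P* ≈ 25.6

From dP/dt = 0: 0.00472C* = 0.0591, so C* = 12.5.
From dR/dt = 0: 0.467(1 - R*/1040) = 0.0206·12.5, giving R* = 1040·(1 - 0.552) = 466.
From dC/dt = 0: 0.00245·466 - 0.38 = 0.0297P*, so P* = 0.761/0.0297 = 25.6.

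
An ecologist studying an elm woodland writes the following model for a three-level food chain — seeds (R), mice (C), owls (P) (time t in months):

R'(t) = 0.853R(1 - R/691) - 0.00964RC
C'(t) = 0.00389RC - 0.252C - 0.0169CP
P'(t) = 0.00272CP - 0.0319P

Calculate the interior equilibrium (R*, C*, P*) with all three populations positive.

R* ≈ 599, C* ≈ 11.7, P* ≈ 123

From dP/dt = 0: 0.00272C* = 0.0319, so C* = 11.7.
From dR/dt = 0: 0.853(1 - R*/691) = 0.00964·11.7, giving R* = 691·(1 - 0.133) = 599.
From dC/dt = 0: 0.00389·599 - 0.252 = 0.0169P*, so P* = 2.08/0.0169 = 123.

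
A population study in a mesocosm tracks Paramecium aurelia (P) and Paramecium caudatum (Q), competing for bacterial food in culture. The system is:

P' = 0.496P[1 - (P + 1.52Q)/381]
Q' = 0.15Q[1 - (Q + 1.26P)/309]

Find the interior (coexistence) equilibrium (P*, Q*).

P* ≈ 96.9, Q* ≈ 187

Setting both brackets to zero gives the nullclines P + 1.52Q = 381 and 1.26P + Q = 309.
Substituting Q = 309 - 1.26P into the first: P(1 - 1.52·1.26) = 381 - 1.52·309.
So P* = -88.7/-0.915 = 96.9, and then Q* = 309 - 1.26·96.9 = 187.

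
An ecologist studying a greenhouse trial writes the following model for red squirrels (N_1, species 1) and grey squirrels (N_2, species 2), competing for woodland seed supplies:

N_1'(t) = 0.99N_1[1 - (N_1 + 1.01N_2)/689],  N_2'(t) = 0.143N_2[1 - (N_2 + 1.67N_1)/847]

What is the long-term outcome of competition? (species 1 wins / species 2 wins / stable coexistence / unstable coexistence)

Compare the nullcline intercepts: K1/α12 = 689/1.01 = 682 < K2 = 847; K2/α21 = 847/1.67 = 507 < K1 = 689.
Since both are reversed, neither can invade when rare; the interior point is a saddle.

unstable coexistence (outcome depends on initial conditions)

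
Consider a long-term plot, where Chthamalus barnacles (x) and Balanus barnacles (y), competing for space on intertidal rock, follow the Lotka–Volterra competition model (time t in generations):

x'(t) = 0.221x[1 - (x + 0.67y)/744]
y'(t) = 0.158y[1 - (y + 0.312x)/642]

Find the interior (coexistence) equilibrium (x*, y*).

x* ≈ 397, y* ≈ 518

Setting both brackets to zero gives the nullclines x + 0.67y = 744 and 0.312x + y = 642.
Substituting y = 642 - 0.312x into the first: x(1 - 0.67·0.312) = 744 - 0.67·642.
So x* = 314/0.791 = 397, and then y* = 642 - 0.312·397 = 518.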